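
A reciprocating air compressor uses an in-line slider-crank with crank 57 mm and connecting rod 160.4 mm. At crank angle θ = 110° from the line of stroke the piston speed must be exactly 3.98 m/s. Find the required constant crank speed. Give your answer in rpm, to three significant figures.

815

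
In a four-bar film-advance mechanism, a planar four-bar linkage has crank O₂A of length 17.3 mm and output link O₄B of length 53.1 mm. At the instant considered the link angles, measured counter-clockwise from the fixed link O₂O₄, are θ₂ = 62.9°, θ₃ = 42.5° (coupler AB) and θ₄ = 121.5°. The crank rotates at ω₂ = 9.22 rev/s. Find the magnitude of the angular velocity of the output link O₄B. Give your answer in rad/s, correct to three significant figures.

ω₂ = 57.93 rad/s (from 9.22 rev/s).
Differentiating the loop-closure r₂e^{iθ₂}+r₃e^{iθ₃}=r₁+r₄e^{iθ₄} gives r₂ω₂e^{iθ₂}+r₃ω₃e^{iθ₃}=r₄ω₄e^{iθ₄}.
Eliminating the other unknown: ω₄ = r₂ω₂ sin(θ₂−θ₃) / [r₄ sin(θ₄−θ₃)].
Numerator sine = +0.34857; denominator sine = +0.98163.
Result = 0.0173·57.93·(+0.34857) / (0.0531·(+0.98163)) = +6.7021 rad/s; magnitude 6.7021 rad/s.

6.70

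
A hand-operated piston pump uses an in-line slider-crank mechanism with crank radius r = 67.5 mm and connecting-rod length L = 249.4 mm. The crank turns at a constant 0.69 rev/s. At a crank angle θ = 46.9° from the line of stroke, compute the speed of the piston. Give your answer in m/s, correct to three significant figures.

ω = 2π·0.69 = 4.335 rad/s
For an in-line slider-crank, x = r cosθ + √(L² − r² sin²θ), so v = −rω sinθ·[1 + r cosθ/√(L² − r² sin²θ)].
With r = 0.0675 m, L = 0.2494 m, θ = 46.9°: √(L² − r² sin²θ) = 0.24448 m.
v = −0.0675·4.335·0.73016·[1 + 0.0675·0.68327/0.24448] = -0.25398 m/s.
|v| = 0.25398 m/s.

0.254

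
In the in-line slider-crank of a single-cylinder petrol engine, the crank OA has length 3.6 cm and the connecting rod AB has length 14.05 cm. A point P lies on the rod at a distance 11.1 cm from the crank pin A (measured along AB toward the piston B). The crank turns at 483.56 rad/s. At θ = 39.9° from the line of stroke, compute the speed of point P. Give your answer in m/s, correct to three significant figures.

ω = 483.6 rad/s.  Crank-pin speed |V_A| = rω = 17.408 m/s, perpendicular to OA.
Rod angle: sinφ = −(r/L) sinθ ⇒ φ = -9.460°; ω_rod = −rω cosθ/√(L²−r²sin²θ) = -96.363 rad/s.
V_P = V_A + ω_rod × AP, with AP = 0.111 m along the rod.
Components: V_Px = −rω sinθ − a·ω_rod·sinφ = -12.924 m/s;  V_Py = rω cosθ + a·ω_rod·cosφ = +2.8041 m/s.
|V_P| = √(V_Px² + V_Py²) = 13.225 m/s.

13.2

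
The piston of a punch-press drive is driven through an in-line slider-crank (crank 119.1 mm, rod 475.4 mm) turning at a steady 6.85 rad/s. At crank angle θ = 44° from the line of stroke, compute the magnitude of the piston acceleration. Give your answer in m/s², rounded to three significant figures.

ω = 6.85 rad/s
x(θ) = r cosθ + √(L² − r² sin²θ); with ω constant, a = ω²·d²x/dθ².
d²x/dθ² = −r cosθ − r²(cos2θ)/√u − r⁴ sin²2θ/(4u^{3/2}),  u = L² − r² sin²θ = 0.21916 m².
Substituting r = 0.1191 m, L = 0.4754 m, θ = 44°: d²x/dθ² = -0.087221 m.
a = ω²·d²x/dθ² = (6.85)²·(-0.087221) = -4.0926 m/s²;  |a| = 4.0926 m/s².

4.09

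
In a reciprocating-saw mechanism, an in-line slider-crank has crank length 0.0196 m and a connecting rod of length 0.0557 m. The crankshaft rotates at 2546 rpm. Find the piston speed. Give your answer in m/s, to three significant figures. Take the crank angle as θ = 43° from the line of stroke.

4.51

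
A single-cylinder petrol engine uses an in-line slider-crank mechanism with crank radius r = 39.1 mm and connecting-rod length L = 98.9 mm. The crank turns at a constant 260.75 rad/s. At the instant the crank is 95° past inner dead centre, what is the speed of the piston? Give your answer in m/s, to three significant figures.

ω = 260.8 rad/s
For an in-line slider-crank, x = r cosθ + √(L² − r² sin²θ), so v = −rω sinθ·[1 + r cosθ/√(L² − r² sin²θ)].
With r = 0.0391 m, L = 0.0989 m, θ = 95°: √(L² − r² sin²θ) = 0.090907 m.
v = −0.0391·260.8·0.99619·[1 + 0.0391·-0.08716/0.090907] = -9.7758 m/s.
|v| = 9.7758 m/s.

9.78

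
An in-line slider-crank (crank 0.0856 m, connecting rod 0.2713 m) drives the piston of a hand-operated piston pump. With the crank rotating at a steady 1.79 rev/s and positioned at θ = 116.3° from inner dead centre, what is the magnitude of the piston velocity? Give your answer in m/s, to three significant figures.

0.737

ω = 2π·1.79 = 11.25 rad/s
For an in-line slider-crank, x = r cosθ + √(L² − r² sin²θ), so v = −rω sinθ·[1 + r cosθ/√(L² − r² sin²θ)].
With r = 0.0856 m, L = 0.2713 m, θ = 116.3°: √(L² − r² sin²θ) = 0.26022 m.
v = −0.0856·11.25·0.89649·[1 + 0.0856·-0.44307/0.26022] = -0.73729 m/s.
|v| = 0.73729 m/s.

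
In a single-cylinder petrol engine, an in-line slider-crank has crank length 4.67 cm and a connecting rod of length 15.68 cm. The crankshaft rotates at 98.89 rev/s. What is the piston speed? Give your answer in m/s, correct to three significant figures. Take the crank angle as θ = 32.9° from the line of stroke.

19.8

ω = 2π·98.9 = 621.3 rad/s
For an in-line slider-crank, x = r cosθ + √(L² − r² sin²θ), so v = −rω sinθ·[1 + r cosθ/√(L² − r² sin²θ)].
With r = 0.0467 m, L = 0.1568 m, θ = 32.9°: √(L² − r² sin²θ) = 0.15473 m.
v = −0.0467·621.3·0.54317·[1 + 0.0467·0.83962/0.15473] = -19.755 m/s.
|v| = 19.755 m/s.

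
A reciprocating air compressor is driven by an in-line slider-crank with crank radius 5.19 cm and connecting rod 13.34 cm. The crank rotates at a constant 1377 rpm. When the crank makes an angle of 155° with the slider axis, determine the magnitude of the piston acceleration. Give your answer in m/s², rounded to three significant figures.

695

ω = 2π·1377/60 = 144.2 rad/s
x(θ) = r cosθ + √(L² − r² sin²θ); with ω constant, a = ω²·d²x/dθ².
d²x/dθ² = −r cosθ − r²(cos2θ)/√u − r⁴ sin²2θ/(4u^{3/2}),  u = L² − r² sin²θ = 0.0173145 m².
Substituting r = 0.0519 m, L = 0.1334 m, θ = 155°: d²x/dθ² = +0.033412 m.
a = ω²·d²x/dθ² = (144.2)²·(+0.033412) = +694.75 m/s²;  |a| = 694.75 m/s².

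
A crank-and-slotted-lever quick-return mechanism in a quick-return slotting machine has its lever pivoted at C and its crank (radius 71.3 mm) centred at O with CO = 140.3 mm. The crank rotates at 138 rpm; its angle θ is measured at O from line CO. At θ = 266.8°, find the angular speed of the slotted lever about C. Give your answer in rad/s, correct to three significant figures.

ω = 14.45 rad/s (from 138 rpm).
Crank pin A relative to C: A = (d + r cosθ, r sinθ); lever angle φ = atan2(r sinθ, d + r cosθ).
Differentiating tanφ: φ̇ = rω(d cosθ + r)/(d² + r² + 2dr cosθ).
d² + r² + 2dr cosθ = |CA|² = 0.023651 m²;  d cosθ + r = +0.063468 m.
|ω_lever| = |0.0713·14.45·+0.063468| / 0.023651 = 2.7651 rad/s.

2.77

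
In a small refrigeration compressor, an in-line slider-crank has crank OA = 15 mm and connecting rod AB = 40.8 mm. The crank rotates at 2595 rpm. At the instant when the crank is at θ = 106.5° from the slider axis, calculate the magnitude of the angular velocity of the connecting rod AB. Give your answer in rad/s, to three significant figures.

ω = 271.7 rad/s (converted from 2595 rpm).
The rod makes angle φ with the slider axis where L sinφ = r sinθ; differentiating, L cosφ·φ̇ = r ω cosθ.
L cosφ = √(L² − r² sin²θ) = 0.038181 m.
|ω_rod| = r ω |cosθ| / √(L² − r² sin²θ) = 0.015·271.7·0.28402/0.038181 = 30.322 rad/s.

30.3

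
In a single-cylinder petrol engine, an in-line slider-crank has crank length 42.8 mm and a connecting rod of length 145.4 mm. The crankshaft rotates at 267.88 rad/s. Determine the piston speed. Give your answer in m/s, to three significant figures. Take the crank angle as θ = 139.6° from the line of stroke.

5.73

ω = 267.9 rad/s
For an in-line slider-crank, x = r cosθ + √(L² − r² sin²θ), so v = −rω sinθ·[1 + r cosθ/√(L² − r² sin²θ)].
With r = 0.0428 m, L = 0.1454 m, θ = 139.6°: √(L² − r² sin²θ) = 0.14273 m.
v = −0.0428·267.9·0.64812·[1 + 0.0428·-0.76154/0.14273] = -5.7339 m/s.
|v| = 5.7339 m/s.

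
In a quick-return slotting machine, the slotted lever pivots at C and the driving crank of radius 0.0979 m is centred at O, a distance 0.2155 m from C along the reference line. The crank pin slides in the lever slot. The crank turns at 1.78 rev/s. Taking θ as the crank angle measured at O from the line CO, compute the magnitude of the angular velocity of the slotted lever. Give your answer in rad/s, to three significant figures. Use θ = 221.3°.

2.88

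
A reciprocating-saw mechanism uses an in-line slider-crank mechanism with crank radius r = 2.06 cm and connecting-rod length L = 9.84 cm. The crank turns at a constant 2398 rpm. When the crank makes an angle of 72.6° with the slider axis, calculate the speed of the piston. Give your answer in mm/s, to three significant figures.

ω = 2π·2398/60 = 251.1 rad/s
For an in-line slider-crank, x = r cosθ + √(L² − r² sin²θ), so v = −rω sinθ·[1 + r cosθ/√(L² − r² sin²θ)].
With r = 0.0206 m, L = 0.0984 m, θ = 72.6°: √(L² − r² sin²θ) = 0.096417 m.
v = −0.0206·251.1·0.95424·[1 + 0.0206·0.29904/0.096417] = -5.2517 m/s.
|v| = 5.2517 m/s = 5251.7 mm/s.

5250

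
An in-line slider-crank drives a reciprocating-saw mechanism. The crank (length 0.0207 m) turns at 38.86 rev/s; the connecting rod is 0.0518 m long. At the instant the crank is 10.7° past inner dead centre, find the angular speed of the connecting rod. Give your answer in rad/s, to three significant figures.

96.1

ω = 244.2 rad/s (converted from 38.86 rev/s).
The rod makes angle φ with the slider axis where L sinφ = r sinθ; differentiating, L cosφ·φ̇ = r ω cosθ.
L cosφ = √(L² − r² sin²θ) = 0.051657 m.
|ω_rod| = r ω |cosθ| / √(L² − r² sin²θ) = 0.0207·244.2·0.98261/0.051657 = 96.14 rad/s.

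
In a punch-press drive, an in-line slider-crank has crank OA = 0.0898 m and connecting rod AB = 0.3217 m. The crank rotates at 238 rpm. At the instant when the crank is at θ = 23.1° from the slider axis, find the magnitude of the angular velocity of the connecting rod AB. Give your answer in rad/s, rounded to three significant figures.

ω = 24.92 rad/s (converted from 238 rpm).
The rod makes angle φ with the slider axis where L sinφ = r sinθ; differentiating, L cosφ·φ̇ = r ω cosθ.
L cosφ = √(L² − r² sin²θ) = 0.31976 m.
|ω_rod| = r ω |cosθ| / √(L² − r² sin²θ) = 0.0898·24.92·0.91982/0.31976 = 6.4381 rad/s.

6.44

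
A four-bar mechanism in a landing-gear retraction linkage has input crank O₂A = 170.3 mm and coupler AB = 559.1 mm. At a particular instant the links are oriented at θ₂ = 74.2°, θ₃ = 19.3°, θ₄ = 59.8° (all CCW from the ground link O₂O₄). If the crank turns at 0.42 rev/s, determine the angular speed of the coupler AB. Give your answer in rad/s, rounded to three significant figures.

ω₂ = 2.639 rad/s (from 0.42 rev/s).
Differentiating the loop-closure r₂e^{iθ₂}+r₃e^{iθ₃}=r₁+r₄e^{iθ₄} gives r₂ω₂e^{iθ₂}+r₃ω₃e^{iθ₃}=r₄ω₄e^{iθ₄}.
Eliminating the other unknown: ω₃ = r₂ω₂ sin(θ₄−θ₂) / [r₃ sin(θ₃−θ₄)].
Numerator sine = -0.24869; denominator sine = -0.64945.
Result = 0.1703·2.639·(-0.24869) / (0.5591·(-0.64945)) = +0.3078 rad/s; magnitude 0.3078 rad/s.

0.308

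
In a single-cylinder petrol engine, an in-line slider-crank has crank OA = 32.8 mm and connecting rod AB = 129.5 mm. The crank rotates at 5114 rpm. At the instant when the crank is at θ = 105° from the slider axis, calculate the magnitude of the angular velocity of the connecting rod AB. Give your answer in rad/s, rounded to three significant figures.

36.2

ω = 535.5 rad/s (converted from 5114 rpm).
The rod makes angle φ with the slider axis where L sinφ = r sinθ; differentiating, L cosφ·φ̇ = r ω cosθ.
L cosφ = √(L² − r² sin²θ) = 0.12556 m.
|ω_rod| = r ω |cosθ| / √(L² − r² sin²θ) = 0.0328·535.5·0.25882/0.12556 = 36.207 rad/s.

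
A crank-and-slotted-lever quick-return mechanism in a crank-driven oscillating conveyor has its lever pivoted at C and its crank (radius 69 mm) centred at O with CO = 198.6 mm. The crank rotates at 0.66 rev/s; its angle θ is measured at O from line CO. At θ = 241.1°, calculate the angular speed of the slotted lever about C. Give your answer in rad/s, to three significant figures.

0.249

ω = 4.147 rad/s (from 0.66 rev/s).
Crank pin A relative to C: A = (d + r cosθ, r sinθ); lever angle φ = atan2(r sinθ, d + r cosθ).
Differentiating tanφ: φ̇ = rω(d cosθ + r)/(d² + r² + 2dr cosθ).
d² + r² + 2dr cosθ = |CA|² = 0.0309577 m²;  d cosθ + r = -0.02698 m.
|ω_lever| = |0.069·4.147·-0.02698| / 0.0309577 = 0.24937 rad/s.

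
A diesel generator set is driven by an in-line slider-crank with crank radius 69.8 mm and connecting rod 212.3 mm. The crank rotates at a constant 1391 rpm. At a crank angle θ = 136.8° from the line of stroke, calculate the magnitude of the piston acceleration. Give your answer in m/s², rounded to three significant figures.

1030

ω = 2π·1391/60 = 145.7 rad/s
x(θ) = r cosθ + √(L² − r² sin²θ); with ω constant, a = ω²·d²x/dθ².
d²x/dθ² = −r cosθ − r²(cos2θ)/√u − r⁴ sin²2θ/(4u^{3/2}),  u = L² − r² sin²θ = 0.0427882 m².
Substituting r = 0.0698 m, L = 0.2123 m, θ = 136.8°: d²x/dθ² = +0.048735 m.
a = ω²·d²x/dθ² = (145.7)²·(+0.048735) = +1034.1 m/s²;  |a| = 1034.1 m/s².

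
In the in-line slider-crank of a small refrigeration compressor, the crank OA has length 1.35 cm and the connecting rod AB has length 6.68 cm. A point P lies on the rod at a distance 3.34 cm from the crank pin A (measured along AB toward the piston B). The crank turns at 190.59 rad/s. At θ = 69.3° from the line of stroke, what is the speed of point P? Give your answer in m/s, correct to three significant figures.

2.54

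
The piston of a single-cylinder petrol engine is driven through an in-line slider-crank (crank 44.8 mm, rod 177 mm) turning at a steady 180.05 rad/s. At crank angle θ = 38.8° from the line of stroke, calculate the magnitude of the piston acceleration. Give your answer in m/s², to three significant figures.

1220

ω = 180.1 rad/s
x(θ) = r cosθ + √(L² − r² sin²θ); with ω constant, a = ω²·d²x/dθ².
d²x/dθ² = −r cosθ − r²(cos2θ)/√u − r⁴ sin²2θ/(4u^{3/2}),  u = L² − r² sin²θ = 0.030541 m².
Substituting r = 0.0448 m, L = 0.177 m, θ = 38.8°: d²x/dθ² = -0.03756 m.
a = ω²·d²x/dθ² = (180.1)²·(-0.03756) = -1217.6 m/s²;  |a| = 1217.6 m/s².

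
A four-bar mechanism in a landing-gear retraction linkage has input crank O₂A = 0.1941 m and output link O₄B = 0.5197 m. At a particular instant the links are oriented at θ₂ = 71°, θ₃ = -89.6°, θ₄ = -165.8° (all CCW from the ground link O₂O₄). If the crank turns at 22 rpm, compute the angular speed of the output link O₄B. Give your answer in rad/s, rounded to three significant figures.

ω₂ = 2.304 rad/s (from 22 rpm).
Differentiating the loop-closure r₂e^{iθ₂}+r₃e^{iθ₃}=r₁+r₄e^{iθ₄} gives r₂ω₂e^{iθ₂}+r₃ω₃e^{iθ₃}=r₄ω₄e^{iθ₄}.
Eliminating the other unknown: ω₄ = r₂ω₂ sin(θ₂−θ₃) / [r₄ sin(θ₄−θ₃)].
Numerator sine = +0.33216; denominator sine = -0.97113.
Result = 0.1941·2.304·(+0.33216) / (0.5197·(-0.97113)) = -0.2943 rad/s; magnitude 0.2943 rad/s.

0.294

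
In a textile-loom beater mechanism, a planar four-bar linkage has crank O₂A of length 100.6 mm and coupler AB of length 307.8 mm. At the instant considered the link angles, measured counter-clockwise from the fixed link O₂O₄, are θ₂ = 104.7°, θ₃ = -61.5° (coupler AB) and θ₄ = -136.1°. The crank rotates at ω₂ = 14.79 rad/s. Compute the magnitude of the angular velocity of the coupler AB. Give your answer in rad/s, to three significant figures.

4.38

ω₂ = 14.79 rad/s
Differentiating the loop-closure r₂e^{iθ₂}+r₃e^{iθ₃}=r₁+r₄e^{iθ₄} gives r₂ω₂e^{iθ₂}+r₃ω₃e^{iθ₃}=r₄ω₄e^{iθ₄}.
Eliminating the other unknown: ω₃ = r₂ω₂ sin(θ₄−θ₂) / [r₃ sin(θ₃−θ₄)].
Numerator sine = +0.87292; denominator sine = +0.96410.
Result = 0.1006·14.79·(+0.87292) / (0.3078·(+0.96410)) = +4.3768 rad/s; magnitude 4.3768 rad/s.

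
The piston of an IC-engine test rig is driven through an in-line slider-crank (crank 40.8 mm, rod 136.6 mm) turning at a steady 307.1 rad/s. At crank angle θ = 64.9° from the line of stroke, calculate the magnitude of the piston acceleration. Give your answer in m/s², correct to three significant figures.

ω = 307.1 rad/s
x(θ) = r cosθ + √(L² − r² sin²θ); with ω constant, a = ω²·d²x/dθ².
d²x/dθ² = −r cosθ − r²(cos2θ)/√u − r⁴ sin²2θ/(4u^{3/2}),  u = L² − r² sin²θ = 0.0172945 m².
Substituting r = 0.0408 m, L = 0.1366 m, θ = 64.9°: d²x/dθ² = -0.0093846 m.
a = ω²·d²x/dθ² = (307.1)²·(-0.0093846) = -885.06 m/s²;  |a| = 885.06 m/s².

885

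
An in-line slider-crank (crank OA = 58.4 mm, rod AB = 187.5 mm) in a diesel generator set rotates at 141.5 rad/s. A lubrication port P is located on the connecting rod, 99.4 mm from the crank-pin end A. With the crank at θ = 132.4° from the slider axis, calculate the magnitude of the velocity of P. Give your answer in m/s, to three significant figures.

ω = 141.5 rad/s.  Crank-pin speed |V_A| = rω = 8.2636 m/s, perpendicular to OA.
Rod angle: sinφ = −(r/L) sinθ ⇒ φ = -13.297°; ω_rod = −rω cosθ/√(L²−r²sin²θ) = +30.537 rad/s.
V_P = V_A + ω_rod × AP, with AP = 0.0994 m along the rod.
Components: V_Px = −rω sinθ − a·ω_rod·sinφ = -5.4042 m/s;  V_Py = rω cosθ + a·ω_rod·cosφ = -2.6182 m/s.
|V_P| = √(V_Px² + V_Py²) = 6.005 m/s.

6.00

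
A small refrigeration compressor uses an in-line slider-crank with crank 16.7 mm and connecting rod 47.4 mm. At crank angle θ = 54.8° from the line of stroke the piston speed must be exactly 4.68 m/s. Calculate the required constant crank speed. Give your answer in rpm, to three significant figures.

For an in-line slider-crank, |v_piston| = rω|sinθ|·[1 + r cosθ/√(L² − r² sin²θ)].
With r = 0.0167 m, L = 0.0474 m, θ = 54.8°: the bracketed kinematic factor |dx/dθ| = 0.01654 m.
ω = v/|dx/dθ| = 4.68/0.01654 = 282.95 rad/s.
N = 60ω/(2π) = 2701.9 rpm.

2700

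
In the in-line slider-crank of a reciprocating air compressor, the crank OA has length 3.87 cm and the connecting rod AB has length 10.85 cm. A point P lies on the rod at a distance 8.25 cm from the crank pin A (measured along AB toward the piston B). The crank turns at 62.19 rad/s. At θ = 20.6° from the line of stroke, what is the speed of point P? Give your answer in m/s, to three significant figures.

1.19

ω = 62.19 rad/s.  Crank-pin speed |V_A| = rω = 2.4068 m/s, perpendicular to OA.
Rod angle: sinφ = −(r/L) sinθ ⇒ φ = -7.209°; ω_rod = −rω cosθ/√(L²−r²sin²θ) = -20.929 rad/s.
V_P = V_A + ω_rod × AP, with AP = 0.0825 m along the rod.
Components: V_Px = −rω sinθ − a·ω_rod·sinφ = -1.0635 m/s;  V_Py = rω cosθ + a·ω_rod·cosφ = +0.53986 m/s.
|V_P| = √(V_Px² + V_Py²) = 1.1927 m/s.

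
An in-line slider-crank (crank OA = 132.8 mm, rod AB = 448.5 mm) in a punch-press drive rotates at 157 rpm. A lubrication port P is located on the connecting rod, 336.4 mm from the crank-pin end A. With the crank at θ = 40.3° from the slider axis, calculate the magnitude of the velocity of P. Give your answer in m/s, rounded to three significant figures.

1.71

ω = 16.44 rad/s.  Crank-pin speed |V_A| = rω = 2.1834 m/s, perpendicular to OA.
Rod angle: sinφ = −(r/L) sinθ ⇒ φ = -11.041°; ω_rod = −rω cosθ/√(L²−r²sin²θ) = -3.7828 rad/s.
V_P = V_A + ω_rod × AP, with AP = 0.3364 m along the rod.
Components: V_Px = −rω sinθ − a·ω_rod·sinφ = -1.6559 m/s;  V_Py = rω cosθ + a·ω_rod·cosφ = +0.4162 m/s.
|V_P| = √(V_Px² + V_Py²) = 1.7074 m/s.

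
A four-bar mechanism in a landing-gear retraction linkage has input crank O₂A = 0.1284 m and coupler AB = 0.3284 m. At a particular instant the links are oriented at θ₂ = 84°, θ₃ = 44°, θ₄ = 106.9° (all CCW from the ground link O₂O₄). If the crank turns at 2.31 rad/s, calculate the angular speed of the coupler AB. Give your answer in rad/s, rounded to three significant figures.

ω₂ = 2.31 rad/s
Differentiating the loop-closure r₂e^{iθ₂}+r₃e^{iθ₃}=r₁+r₄e^{iθ₄} gives r₂ω₂e^{iθ₂}+r₃ω₃e^{iθ₃}=r₄ω₄e^{iθ₄}.
Eliminating the other unknown: ω₃ = r₂ω₂ sin(θ₄−θ₂) / [r₃ sin(θ₃−θ₄)].
Numerator sine = +0.38912; denominator sine = -0.89021.
Result = 0.1284·2.31·(+0.38912) / (0.3284·(-0.89021)) = -0.39479 rad/s; magnitude 0.39479 rad/s.

0.395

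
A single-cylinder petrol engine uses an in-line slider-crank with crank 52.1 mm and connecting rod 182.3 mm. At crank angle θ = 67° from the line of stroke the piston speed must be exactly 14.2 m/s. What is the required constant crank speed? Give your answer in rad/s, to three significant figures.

265

For an in-line slider-crank, |v_piston| = rω|sinθ|·[1 + r cosθ/√(L² − r² sin²θ)].
With r = 0.0521 m, L = 0.1823 m, θ = 67°: the bracketed kinematic factor |dx/dθ| = 0.053509 m.
ω = v/|dx/dθ| = 14.2/0.053509 = 265.37 rad/s.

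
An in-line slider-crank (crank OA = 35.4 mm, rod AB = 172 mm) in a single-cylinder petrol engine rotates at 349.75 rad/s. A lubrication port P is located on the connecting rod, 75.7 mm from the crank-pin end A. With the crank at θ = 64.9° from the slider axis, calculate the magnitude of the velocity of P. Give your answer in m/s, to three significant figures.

12.0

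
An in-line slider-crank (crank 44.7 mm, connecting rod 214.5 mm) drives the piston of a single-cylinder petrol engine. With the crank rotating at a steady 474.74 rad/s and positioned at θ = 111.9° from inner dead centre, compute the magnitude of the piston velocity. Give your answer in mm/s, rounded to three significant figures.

18100

ω = 474.7 rad/s
For an in-line slider-crank, x = r cosθ + √(L² − r² sin²θ), so v = −rω sinθ·[1 + r cosθ/√(L² − r² sin²θ)].
With r = 0.0447 m, L = 0.2145 m, θ = 111.9°: √(L² − r² sin²θ) = 0.21045 m.
v = −0.0447·474.7·0.92784·[1 + 0.0447·-0.37299/0.21045] = -18.13 m/s.
|v| = 18.13 m/s = 18130 mm/s.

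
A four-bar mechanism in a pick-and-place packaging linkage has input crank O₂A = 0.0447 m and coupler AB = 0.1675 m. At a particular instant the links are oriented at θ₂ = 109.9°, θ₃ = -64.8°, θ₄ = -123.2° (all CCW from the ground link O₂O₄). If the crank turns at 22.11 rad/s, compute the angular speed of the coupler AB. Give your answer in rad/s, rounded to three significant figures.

5.54

ω₂ = 22.11 rad/s
Differentiating the loop-closure r₂e^{iθ₂}+r₃e^{iθ₃}=r₁+r₄e^{iθ₄} gives r₂ω₂e^{iθ₂}+r₃ω₃e^{iθ₃}=r₄ω₄e^{iθ₄}.
Eliminating the other unknown: ω₃ = r₂ω₂ sin(θ₄−θ₂) / [r₃ sin(θ₃−θ₄)].
Numerator sine = +0.79968; denominator sine = +0.85173.
Result = 0.0447·22.11·(+0.79968) / (0.1675·(+0.85173)) = +5.5399 rad/s; magnitude 5.5399 rad/s.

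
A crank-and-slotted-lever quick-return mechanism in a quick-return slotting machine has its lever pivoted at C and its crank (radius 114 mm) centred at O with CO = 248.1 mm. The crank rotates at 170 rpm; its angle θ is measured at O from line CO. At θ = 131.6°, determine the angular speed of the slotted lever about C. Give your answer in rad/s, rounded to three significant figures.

2.78

ω = 17.8 rad/s (from 170 rpm).
Crank pin A relative to C: A = (d + r cosθ, r sinθ); lever angle φ = atan2(r sinθ, d + r cosθ).
Differentiating tanφ: φ̇ = rω(d cosθ + r)/(d² + r² + 2dr cosθ).
d² + r² + 2dr cosθ = |CA|² = 0.0369934 m²;  d cosθ + r = -0.05072 m.
|ω_lever| = |0.114·17.8·-0.05072| / 0.0369934 = 2.7825 rad/s.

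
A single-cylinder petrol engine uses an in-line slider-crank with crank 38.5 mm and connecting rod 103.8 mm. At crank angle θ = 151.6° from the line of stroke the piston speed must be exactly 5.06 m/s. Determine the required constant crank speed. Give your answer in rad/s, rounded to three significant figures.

For an in-line slider-crank, |v_piston| = rω|sinθ|·[1 + r cosθ/√(L² − r² sin²θ)].
With r = 0.0385 m, L = 0.1038 m, θ = 151.6°: the bracketed kinematic factor |dx/dθ| = 0.012242 m.
ω = v/|dx/dθ| = 5.06/0.012242 = 413.33 rad/s.

413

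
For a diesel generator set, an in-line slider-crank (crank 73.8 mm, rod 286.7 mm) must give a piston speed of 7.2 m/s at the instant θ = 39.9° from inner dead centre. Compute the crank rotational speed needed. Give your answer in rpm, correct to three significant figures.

For an in-line slider-crank, |v_piston| = rω|sinθ|·[1 + r cosθ/√(L² − r² sin²θ)].
With r = 0.0738 m, L = 0.2867 m, θ = 39.9°: the bracketed kinematic factor |dx/dθ| = 0.056817 m.
ω = v/|dx/dθ| = 7.2/0.056817 = 126.72 rad/s.
N = 60ω/(2π) = 1210.1 rpm.

1210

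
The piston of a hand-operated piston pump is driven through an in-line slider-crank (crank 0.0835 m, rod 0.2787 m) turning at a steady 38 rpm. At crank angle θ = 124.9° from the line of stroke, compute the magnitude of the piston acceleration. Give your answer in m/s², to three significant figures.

0.889

ω = 2π·38/60 = 3.979 rad/s
x(θ) = r cosθ + √(L² − r² sin²θ); with ω constant, a = ω²·d²x/dθ².
d²x/dθ² = −r cosθ − r²(cos2θ)/√u − r⁴ sin²2θ/(4u^{3/2}),  u = L² − r² sin²θ = 0.0729838 m².
Substituting r = 0.0835 m, L = 0.2787 m, θ = 124.9°: d²x/dθ² = +0.056143 m.
a = ω²·d²x/dθ² = (3.979)²·(+0.056143) = +0.88904 m/s²;  |a| = 0.88904 m/s².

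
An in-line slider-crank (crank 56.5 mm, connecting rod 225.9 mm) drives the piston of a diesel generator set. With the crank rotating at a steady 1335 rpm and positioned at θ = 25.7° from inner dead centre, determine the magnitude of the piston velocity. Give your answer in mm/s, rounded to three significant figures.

4200

ω = 2π·1335/60 = 139.8 rad/s
For an in-line slider-crank, x = r cosθ + √(L² − r² sin²θ), so v = −rω sinθ·[1 + r cosθ/√(L² − r² sin²θ)].
With r = 0.0565 m, L = 0.2259 m, θ = 25.7°: √(L² − r² sin²θ) = 0.22457 m.
v = −0.0565·139.8·0.43366·[1 + 0.0565·0.90108/0.22457] = -4.2019 m/s.
|v| = 4.2019 m/s = 4201.9 mm/s.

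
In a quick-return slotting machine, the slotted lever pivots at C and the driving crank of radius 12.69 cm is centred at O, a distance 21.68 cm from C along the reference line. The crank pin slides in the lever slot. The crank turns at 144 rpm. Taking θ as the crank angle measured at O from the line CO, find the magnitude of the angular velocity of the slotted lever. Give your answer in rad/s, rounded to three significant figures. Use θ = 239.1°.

ω = 15.08 rad/s (from 144 rpm).
Crank pin A relative to C: A = (d + r cosθ, r sinθ); lever angle φ = atan2(r sinθ, d + r cosθ).
Differentiating tanφ: φ̇ = rω(d cosθ + r)/(d² + r² + 2dr cosθ).
d² + r² + 2dr cosθ = |CA|² = 0.0348488 m²;  d cosθ + r = +0.015564 m.
|ω_lever| = |0.1269·15.08·+0.015564| / 0.0348488 = 0.85466 rad/s.

0.855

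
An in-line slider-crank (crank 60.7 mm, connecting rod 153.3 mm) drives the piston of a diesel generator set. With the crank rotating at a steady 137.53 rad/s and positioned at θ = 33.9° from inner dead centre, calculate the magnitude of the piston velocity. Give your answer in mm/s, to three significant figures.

ω = 137.5 rad/s
For an in-line slider-crank, x = r cosθ + √(L² − r² sin²θ), so v = −rω sinθ·[1 + r cosθ/√(L² − r² sin²θ)].
With r = 0.0607 m, L = 0.1533 m, θ = 33.9°: √(L² − r² sin²θ) = 0.14951 m.
v = −0.0607·137.5·0.55775·[1 + 0.0607·0.83001/0.14951] = -6.2251 m/s.
|v| = 6.2251 m/s = 6225.1 mm/s.

6230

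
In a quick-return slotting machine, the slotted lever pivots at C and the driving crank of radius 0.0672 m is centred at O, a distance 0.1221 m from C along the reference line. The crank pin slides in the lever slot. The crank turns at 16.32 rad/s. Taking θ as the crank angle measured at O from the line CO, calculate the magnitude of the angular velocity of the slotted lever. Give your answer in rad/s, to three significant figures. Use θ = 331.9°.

ω = 16.32 rad/s
Crank pin A relative to C: A = (d + r cosθ, r sinθ); lever angle φ = atan2(r sinθ, d + r cosθ).
Differentiating tanφ: φ̇ = rω(d cosθ + r)/(d² + r² + 2dr cosθ).
d² + r² + 2dr cosθ = |CA|² = 0.0339002 m²;  d cosθ + r = +0.17491 m.
|ω_lever| = |0.0672·16.32·+0.17491| / 0.0339002 = 5.6584 rad/s.

5.66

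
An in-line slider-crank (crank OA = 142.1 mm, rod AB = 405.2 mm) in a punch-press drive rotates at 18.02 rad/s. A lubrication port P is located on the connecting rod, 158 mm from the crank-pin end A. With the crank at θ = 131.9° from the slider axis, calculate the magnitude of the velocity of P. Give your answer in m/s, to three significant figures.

2.02

ω = 18.02 rad/s.  Crank-pin speed |V_A| = rω = 2.5606 m/s, perpendicular to OA.
Rod angle: sinφ = −(r/L) sinθ ⇒ φ = -15.131°; ω_rod = −rω cosθ/√(L²−r²sin²θ) = +4.3719 rad/s.
V_P = V_A + ω_rod × AP, with AP = 0.158 m along the rod.
Components: V_Px = −rω sinθ − a·ω_rod·sinφ = -1.7256 m/s;  V_Py = rω cosθ + a·ω_rod·cosφ = -1.0433 m/s.
|V_P| = √(V_Px² + V_Py²) = 2.0165 m/s.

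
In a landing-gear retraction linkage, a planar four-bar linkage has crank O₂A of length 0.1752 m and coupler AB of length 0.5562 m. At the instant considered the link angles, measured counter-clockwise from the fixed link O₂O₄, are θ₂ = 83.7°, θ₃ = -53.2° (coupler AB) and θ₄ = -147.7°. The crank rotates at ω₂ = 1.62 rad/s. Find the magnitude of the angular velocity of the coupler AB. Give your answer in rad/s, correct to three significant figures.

0.400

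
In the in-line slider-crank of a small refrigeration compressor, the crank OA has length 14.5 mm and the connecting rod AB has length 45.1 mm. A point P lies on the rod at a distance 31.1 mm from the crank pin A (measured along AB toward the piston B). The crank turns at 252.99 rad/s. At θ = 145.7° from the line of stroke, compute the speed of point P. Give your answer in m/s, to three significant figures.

ω = 253 rad/s.  Crank-pin speed |V_A| = rω = 3.6684 m/s, perpendicular to OA.
Rod angle: sinφ = −(r/L) sinθ ⇒ φ = -10.438°; ω_rod = −rω cosθ/√(L²−r²sin²θ) = +68.324 rad/s.
V_P = V_A + ω_rod × AP, with AP = 0.0311 m along the rod.
Components: V_Px = −rω sinθ − a·ω_rod·sinφ = -1.6822 m/s;  V_Py = rω cosθ + a·ω_rod·cosφ = -0.94071 m/s.
|V_P| = √(V_Px² + V_Py²) = 1.9274 m/s.

1.93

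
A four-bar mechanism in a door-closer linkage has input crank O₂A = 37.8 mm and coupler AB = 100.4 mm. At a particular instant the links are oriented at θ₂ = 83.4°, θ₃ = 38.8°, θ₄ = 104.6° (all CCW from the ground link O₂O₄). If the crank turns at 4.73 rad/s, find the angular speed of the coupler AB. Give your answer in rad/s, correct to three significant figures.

0.706

ω₂ = 4.73 rad/s
Differentiating the loop-closure r₂e^{iθ₂}+r₃e^{iθ₃}=r₁+r₄e^{iθ₄} gives r₂ω₂e^{iθ₂}+r₃ω₃e^{iθ₃}=r₄ω₄e^{iθ₄}.
Eliminating the other unknown: ω₃ = r₂ω₂ sin(θ₄−θ₂) / [r₃ sin(θ₃−θ₄)].
Numerator sine = +0.36162; denominator sine = -0.91212.
Result = 0.0378·4.73·(+0.36162) / (0.1004·(-0.91212)) = -0.70603 rad/s; magnitude 0.70603 rad/s.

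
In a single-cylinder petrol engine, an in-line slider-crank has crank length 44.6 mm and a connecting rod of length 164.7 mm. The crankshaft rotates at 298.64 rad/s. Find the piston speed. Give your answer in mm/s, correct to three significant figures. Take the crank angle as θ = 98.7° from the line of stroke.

12600

ω = 298.6 rad/s
For an in-line slider-crank, x = r cosθ + √(L² − r² sin²θ), so v = −rω sinθ·[1 + r cosθ/√(L² − r² sin²θ)].
With r = 0.0446 m, L = 0.1647 m, θ = 98.7°: √(L² − r² sin²θ) = 0.15869 m.
v = −0.0446·298.6·0.98849·[1 + 0.0446·-0.15126/0.15869] = -12.606 m/s.
|v| = 12.606 m/s = 12606 mm/s.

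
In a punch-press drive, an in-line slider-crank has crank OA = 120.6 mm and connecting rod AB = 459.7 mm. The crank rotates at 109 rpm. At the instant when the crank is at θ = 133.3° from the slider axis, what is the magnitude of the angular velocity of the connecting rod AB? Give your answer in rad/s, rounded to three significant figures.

ω = 11.41 rad/s (converted from 109 rpm).
The rod makes angle φ with the slider axis where L sinφ = r sinθ; differentiating, L cosφ·φ̇ = r ω cosθ.
L cosφ = √(L² − r² sin²θ) = 0.45124 m.
|ω_rod| = r ω |cosθ| / √(L² − r² sin²θ) = 0.1206·11.41·0.68582/0.45124 = 2.0922 rad/s.

2.09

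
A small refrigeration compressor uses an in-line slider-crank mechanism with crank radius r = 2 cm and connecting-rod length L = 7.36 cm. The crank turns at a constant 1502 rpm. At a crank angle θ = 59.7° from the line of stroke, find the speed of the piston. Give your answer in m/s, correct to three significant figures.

3.10

ω = 2π·1502/60 = 157.3 rad/s
For an in-line slider-crank, x = r cosθ + √(L² − r² sin²θ), so v = −rω sinθ·[1 + r cosθ/√(L² − r² sin²θ)].
With r = 0.02 m, L = 0.0736 m, θ = 59.7°: √(L² − r² sin²θ) = 0.071546 m.
v = −0.02·157.3·0.86340·[1 + 0.02·0.50453/0.071546] = -3.0991 m/s.
|v| = 3.0991 m/s.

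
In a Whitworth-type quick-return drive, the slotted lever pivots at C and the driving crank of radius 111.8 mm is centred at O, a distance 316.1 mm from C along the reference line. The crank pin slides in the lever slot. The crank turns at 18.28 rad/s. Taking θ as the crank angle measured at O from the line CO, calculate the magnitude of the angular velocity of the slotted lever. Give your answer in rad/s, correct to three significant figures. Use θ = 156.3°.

ω = 18.28 rad/s
Crank pin A relative to C: A = (d + r cosθ, r sinθ); lever angle φ = atan2(r sinθ, d + r cosθ).
Differentiating tanφ: φ̇ = rω(d cosθ + r)/(d² + r² + 2dr cosθ).
d² + r² + 2dr cosθ = |CA|² = 0.0476995 m²;  d cosθ + r = -0.17764 m.
|ω_lever| = |0.1118·18.28·-0.17764| / 0.0476995 = 7.6111 rad/s.

7.61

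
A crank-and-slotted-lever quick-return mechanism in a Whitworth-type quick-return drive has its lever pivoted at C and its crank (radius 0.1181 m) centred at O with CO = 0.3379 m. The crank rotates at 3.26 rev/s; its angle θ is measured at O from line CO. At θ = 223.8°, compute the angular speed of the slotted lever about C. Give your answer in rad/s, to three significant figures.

4.31

ω = 20.48 rad/s (from 3.26 rev/s).
Crank pin A relative to C: A = (d + r cosθ, r sinθ); lever angle φ = atan2(r sinθ, d + r cosθ).
Differentiating tanφ: φ̇ = rω(d cosθ + r)/(d² + r² + 2dr cosθ).
d² + r² + 2dr cosθ = |CA|² = 0.0705189 m²;  d cosθ + r = -0.12578 m.
|ω_lever| = |0.1181·20.48·-0.12578| / 0.0705189 = 4.3148 rad/s.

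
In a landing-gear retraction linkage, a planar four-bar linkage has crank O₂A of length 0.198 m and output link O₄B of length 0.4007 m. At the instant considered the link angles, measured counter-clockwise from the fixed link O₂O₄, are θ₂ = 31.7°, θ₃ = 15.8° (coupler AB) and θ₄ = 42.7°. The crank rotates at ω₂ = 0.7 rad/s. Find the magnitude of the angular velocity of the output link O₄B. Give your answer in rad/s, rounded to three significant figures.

ω₂ = 0.7 rad/s
Differentiating the loop-closure r₂e^{iθ₂}+r₃e^{iθ₃}=r₁+r₄e^{iθ₄} gives r₂ω₂e^{iθ₂}+r₃ω₃e^{iθ₃}=r₄ω₄e^{iθ₄}.
Eliminating the other unknown: ω₄ = r₂ω₂ sin(θ₂−θ₃) / [r₄ sin(θ₄−θ₃)].
Numerator sine = +0.27396; denominator sine = +0.45243.
Result = 0.198·0.7·(+0.27396) / (0.4007·(+0.45243)) = +0.20945 rad/s; magnitude 0.20945 rad/s.

0.209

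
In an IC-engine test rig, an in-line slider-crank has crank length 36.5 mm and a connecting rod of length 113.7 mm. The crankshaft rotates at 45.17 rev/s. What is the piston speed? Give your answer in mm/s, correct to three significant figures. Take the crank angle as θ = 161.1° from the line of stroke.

ω = 2π·45.2 = 283.8 rad/s
For an in-line slider-crank, x = r cosθ + √(L² − r² sin²θ), so v = −rω sinθ·[1 + r cosθ/√(L² − r² sin²θ)].
With r = 0.0365 m, L = 0.1137 m, θ = 161.1°: √(L² − r² sin²θ) = 0.11308 m.
v = −0.0365·283.8·0.32392·[1 + 0.0365·-0.94609/0.11308] = -2.3308 m/s.
|v| = 2.3308 m/s = 2330.8 mm/s.

2330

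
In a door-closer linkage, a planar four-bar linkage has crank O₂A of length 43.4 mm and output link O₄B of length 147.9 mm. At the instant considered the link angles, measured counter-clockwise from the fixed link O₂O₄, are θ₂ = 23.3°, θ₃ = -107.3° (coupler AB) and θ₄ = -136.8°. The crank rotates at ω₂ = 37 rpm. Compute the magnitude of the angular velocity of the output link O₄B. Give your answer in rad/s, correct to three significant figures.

1.75

ω₂ = 3.875 rad/s (from 37 rpm).
Differentiating the loop-closure r₂e^{iθ₂}+r₃e^{iθ₃}=r₁+r₄e^{iθ₄} gives r₂ω₂e^{iθ₂}+r₃ω₃e^{iθ₃}=r₄ω₄e^{iθ₄}.
Eliminating the other unknown: ω₄ = r₂ω₂ sin(θ₂−θ₃) / [r₄ sin(θ₄−θ₃)].
Numerator sine = +0.75927; denominator sine = -0.49242.
Result = 0.0434·3.875·(+0.75927) / (0.1479·(-0.49242)) = -1.7531 rad/s; magnitude 1.7531 rad/s.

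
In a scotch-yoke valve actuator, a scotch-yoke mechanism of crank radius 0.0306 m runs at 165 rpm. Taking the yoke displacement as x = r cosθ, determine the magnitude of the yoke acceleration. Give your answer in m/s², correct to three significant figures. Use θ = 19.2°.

ω = 17.28 rad/s (from 165 rpm).
x = r cosθ ⇒ ẍ = −rω² cosθ (ω constant).
|a| = rω²|cosθ| = 0.0306·(17.28)²·|cos 19.2°| = 8.6276 m/s².

8.63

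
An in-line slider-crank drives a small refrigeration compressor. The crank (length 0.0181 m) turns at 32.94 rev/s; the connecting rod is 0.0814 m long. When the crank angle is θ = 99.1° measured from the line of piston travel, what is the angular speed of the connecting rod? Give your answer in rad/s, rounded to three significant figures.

7.46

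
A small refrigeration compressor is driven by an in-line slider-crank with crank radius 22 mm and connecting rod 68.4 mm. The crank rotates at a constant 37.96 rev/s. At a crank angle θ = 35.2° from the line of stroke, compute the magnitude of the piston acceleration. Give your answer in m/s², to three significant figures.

1170

ω = 2π·38 = 238.5 rad/s
x(θ) = r cosθ + √(L² − r² sin²θ); with ω constant, a = ω²·d²x/dθ².
d²x/dθ² = −r cosθ − r²(cos2θ)/√u − r⁴ sin²2θ/(4u^{3/2}),  u = L² − r² sin²θ = 0.00451774 m².
Substituting r = 0.022 m, L = 0.0684 m, θ = 35.2°: d²x/dθ² = -0.020564 m.
a = ω²·d²x/dθ² = (238.5)²·(-0.020564) = -1169.8 m/s²;  |a| = 1169.8 m/s².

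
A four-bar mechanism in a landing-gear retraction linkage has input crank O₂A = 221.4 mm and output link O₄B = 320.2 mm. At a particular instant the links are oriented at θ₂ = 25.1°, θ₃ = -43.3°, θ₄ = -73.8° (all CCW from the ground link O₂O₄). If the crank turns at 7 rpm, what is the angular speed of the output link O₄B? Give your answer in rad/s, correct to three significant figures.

ω₂ = 0.733 rad/s (from 7 rpm).
Differentiating the loop-closure r₂e^{iθ₂}+r₃e^{iθ₃}=r₁+r₄e^{iθ₄} gives r₂ω₂e^{iθ₂}+r₃ω₃e^{iθ₃}=r₄ω₄e^{iθ₄}.
Eliminating the other unknown: ω₄ = r₂ω₂ sin(θ₂−θ₃) / [r₄ sin(θ₄−θ₃)].
Numerator sine = +0.92978; denominator sine = -0.50754.
Result = 0.2214·0.733·(+0.92978) / (0.3202·(-0.50754)) = -0.92852 rad/s; magnitude 0.92852 rad/s.

0.929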